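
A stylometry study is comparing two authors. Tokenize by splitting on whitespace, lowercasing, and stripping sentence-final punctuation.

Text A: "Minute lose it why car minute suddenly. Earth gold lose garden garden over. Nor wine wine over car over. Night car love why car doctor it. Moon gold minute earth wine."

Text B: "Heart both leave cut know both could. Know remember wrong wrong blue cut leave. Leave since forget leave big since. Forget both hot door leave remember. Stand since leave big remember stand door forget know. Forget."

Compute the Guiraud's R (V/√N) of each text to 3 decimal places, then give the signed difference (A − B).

A: V=16, N=31, R=2.874
B: V=15, N=36, R=2.500
Difference = 2.874 − 2.500 = 0.374

0.374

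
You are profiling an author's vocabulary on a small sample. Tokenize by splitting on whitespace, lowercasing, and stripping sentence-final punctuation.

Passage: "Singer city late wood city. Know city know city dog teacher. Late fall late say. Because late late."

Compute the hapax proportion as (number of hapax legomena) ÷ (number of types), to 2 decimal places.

0.70

Frequencies: late:5, city:4, know:2, singer:1, wood:1, dog:1, teacher:1, fall:1, say:1, because:1
Hapax count = 7; type count = 10.
Ratio = 7 / 10 = 0.70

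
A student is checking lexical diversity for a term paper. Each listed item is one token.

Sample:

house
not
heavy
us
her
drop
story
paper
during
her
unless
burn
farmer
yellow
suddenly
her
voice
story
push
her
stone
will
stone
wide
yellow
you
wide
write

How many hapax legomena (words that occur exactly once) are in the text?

16

Frequencies: her:4, story:2, yellow:2, stone:2, wide:2, house:1, not:1, heavy:1, us:1, drop:1, paper:1, during:1, unless:1, burn:1, farmer:1, suddenly:1, voice:1, push:1, will:1, you:1, … (1 more, each freq 1)
Hapax (freq=1): burn, drop, during, farmer, heavy, house, not, paper, push, suddenly, unless, us, voice, will, write, you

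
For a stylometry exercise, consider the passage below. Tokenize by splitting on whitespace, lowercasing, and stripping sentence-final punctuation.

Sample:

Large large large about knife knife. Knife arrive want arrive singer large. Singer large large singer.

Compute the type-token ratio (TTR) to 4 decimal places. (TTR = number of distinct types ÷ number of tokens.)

0.3750

N = 16 tokens, V = 6 types.
TTR = V / N = 6 / 16 = 0.3750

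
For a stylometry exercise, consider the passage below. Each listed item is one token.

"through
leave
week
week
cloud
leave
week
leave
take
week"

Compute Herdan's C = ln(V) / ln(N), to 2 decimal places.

0.70

N = 10, V = 5.
ln(V) = 1.609438, ln(N) = 2.302585
C = 1.609438 / 2.302585 = 0.70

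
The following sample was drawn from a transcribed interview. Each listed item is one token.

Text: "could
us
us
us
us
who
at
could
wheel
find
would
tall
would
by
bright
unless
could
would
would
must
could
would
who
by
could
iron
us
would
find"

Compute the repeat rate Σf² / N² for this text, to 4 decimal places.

0.1249

Frequencies: would:6, could:5, us:5, who:2, find:2, by:2, at:1, wheel:1, tall:1, bright:1, unless:1, must:1, iron:1
Σf² = 105; N² = 841
Repeat rate = 105 / 841 = 0.1249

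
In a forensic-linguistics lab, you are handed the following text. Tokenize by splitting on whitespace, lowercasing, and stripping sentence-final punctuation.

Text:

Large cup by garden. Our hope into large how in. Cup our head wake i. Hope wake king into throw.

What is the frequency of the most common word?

Frequencies: large:2, cup:2, our:2, hope:2, into:2, wake:2, by:1, garden:1, how:1, in:1, head:1, i:1, king:1, throw:1
Most common: 'large' with frequency 2.

2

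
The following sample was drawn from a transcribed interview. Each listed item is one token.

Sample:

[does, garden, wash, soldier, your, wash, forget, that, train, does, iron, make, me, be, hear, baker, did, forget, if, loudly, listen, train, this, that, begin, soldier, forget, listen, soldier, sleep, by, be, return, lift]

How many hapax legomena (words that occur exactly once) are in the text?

16

Frequencies: soldier:3, forget:3, does:2, wash:2, that:2, train:2, be:2, listen:2, garden:1, your:1, iron:1, make:1, me:1, hear:1, baker:1, did:1, if:1, loudly:1, this:1, begin:1, … (4 more, each freq 1)
Hapax (freq=1): baker, begin, by, did, garden, hear, if, iron, lift, loudly, make, me, return, sleep, this, your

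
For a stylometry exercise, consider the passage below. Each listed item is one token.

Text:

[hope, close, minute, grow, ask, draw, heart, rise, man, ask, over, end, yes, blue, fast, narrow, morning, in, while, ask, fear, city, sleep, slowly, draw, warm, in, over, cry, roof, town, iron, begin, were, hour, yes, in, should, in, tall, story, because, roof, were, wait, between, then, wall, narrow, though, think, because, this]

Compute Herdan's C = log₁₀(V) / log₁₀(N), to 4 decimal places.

N = 53, V = 41.
log₁₀(V) = 1.612784, log₁₀(N) = 1.724276
C = 1.612784 / 1.724276 = 0.9353

0.9353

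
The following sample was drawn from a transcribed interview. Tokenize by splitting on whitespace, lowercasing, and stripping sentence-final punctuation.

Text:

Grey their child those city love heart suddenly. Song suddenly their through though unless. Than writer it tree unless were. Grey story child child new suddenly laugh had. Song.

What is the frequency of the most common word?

3

Frequencies: child:3, suddenly:3, grey:2, their:2, song:2, unless:2, those:1, city:1, love:1, heart:1, through:1, though:1, than:1, writer:1, it:1, tree:1, were:1, story:1, new:1, laugh:1, … (1 more, each freq 1)
Most common: 'child' with frequency 3.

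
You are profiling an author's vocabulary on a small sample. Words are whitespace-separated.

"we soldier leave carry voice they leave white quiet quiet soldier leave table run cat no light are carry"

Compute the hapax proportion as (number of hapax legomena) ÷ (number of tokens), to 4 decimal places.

Frequencies: leave:3, soldier:2, carry:2, quiet:2, we:1, voice:1, they:1, white:1, table:1, run:1, cat:1, no:1, light:1, are:1
Hapax count = 10; token count = 19.
Ratio = 10 / 19 = 0.5263

0.5263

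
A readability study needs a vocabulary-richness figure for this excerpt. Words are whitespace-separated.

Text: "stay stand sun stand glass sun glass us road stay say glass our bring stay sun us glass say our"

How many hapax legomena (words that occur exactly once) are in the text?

Frequencies: glass:4, stay:3, sun:3, stand:2, us:2, say:2, our:2, road:1, bring:1
Hapax (freq=1): bring, road

2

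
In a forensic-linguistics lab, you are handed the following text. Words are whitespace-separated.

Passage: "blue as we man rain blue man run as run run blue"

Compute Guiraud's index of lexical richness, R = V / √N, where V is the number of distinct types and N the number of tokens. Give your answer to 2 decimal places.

N = 12, V = 6.
√N = 3.464102
R = 6 / 3.464102 = 1.73

1.73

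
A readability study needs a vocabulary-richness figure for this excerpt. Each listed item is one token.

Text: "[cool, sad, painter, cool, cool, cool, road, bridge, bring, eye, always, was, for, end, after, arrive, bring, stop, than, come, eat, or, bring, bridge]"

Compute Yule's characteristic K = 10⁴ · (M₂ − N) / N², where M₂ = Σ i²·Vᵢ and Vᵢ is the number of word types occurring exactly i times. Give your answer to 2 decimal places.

347.22

Frequencies: cool:4, bring:3, bridge:2, sad:1, painter:1, road:1, eye:1, always:1, was:1, for:1, end:1, after:1, arrive:1, stop:1, than:1, come:1, eat:1, or:1
N = 24. Frequency spectrum: V_1=15, V_2=1, V_3=1, V_4=1
M₂ = 1²·15 + 2²·1 + 3²·1 + 4²·1 = 44
K = 10000 × (44 − 24) / 24² = 347.22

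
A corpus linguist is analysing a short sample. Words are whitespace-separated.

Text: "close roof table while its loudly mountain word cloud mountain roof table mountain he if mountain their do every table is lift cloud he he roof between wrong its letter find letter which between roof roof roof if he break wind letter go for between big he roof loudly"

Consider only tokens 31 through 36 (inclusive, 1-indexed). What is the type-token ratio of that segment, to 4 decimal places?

Segment tokens 31–36: find, letter, which, between, roof, roof
Segment N = 6, segment V = 5.
TTR = 5 / 6 = 0.8333

0.8333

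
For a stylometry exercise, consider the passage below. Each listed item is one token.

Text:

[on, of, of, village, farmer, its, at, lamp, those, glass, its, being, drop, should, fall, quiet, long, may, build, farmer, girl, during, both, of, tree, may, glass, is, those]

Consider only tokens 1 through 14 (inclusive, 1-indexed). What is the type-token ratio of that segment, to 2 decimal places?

0.86

Segment tokens 1–14: on, of, of, village, farmer, its, at, lamp, those, glass, its, being, drop, should
Segment N = 14, segment V = 12.
TTR = 12 / 14 = 0.86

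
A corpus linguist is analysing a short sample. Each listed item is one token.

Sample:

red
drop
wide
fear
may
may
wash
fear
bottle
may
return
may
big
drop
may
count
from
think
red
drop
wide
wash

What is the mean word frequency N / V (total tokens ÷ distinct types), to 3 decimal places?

N = 22 tokens, V = 12 types.
Mean frequency = N / V = 22 / 12 = 1.833

1.833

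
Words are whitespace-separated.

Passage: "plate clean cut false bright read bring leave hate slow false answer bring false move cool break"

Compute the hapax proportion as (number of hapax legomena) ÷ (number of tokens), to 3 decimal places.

Frequencies: false:3, bring:2, plate:1, clean:1, cut:1, bright:1, read:1, leave:1, hate:1, slow:1, answer:1, move:1, cool:1, break:1
Hapax count = 12; token count = 17.
Ratio = 12 / 17 = 0.706

0.706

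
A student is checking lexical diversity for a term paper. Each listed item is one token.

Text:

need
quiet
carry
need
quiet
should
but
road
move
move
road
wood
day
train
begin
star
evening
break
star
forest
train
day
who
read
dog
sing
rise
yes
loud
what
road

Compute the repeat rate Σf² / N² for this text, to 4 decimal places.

Frequencies: road:3, need:2, quiet:2, move:2, day:2, train:2, star:2, carry:1, should:1, but:1, wood:1, begin:1, evening:1, break:1, forest:1, who:1, read:1, dog:1, sing:1, rise:1, … (3 more, each freq 1)
Σf² = 49; N² = 961
Repeat rate = 49 / 961 = 0.0510

0.0510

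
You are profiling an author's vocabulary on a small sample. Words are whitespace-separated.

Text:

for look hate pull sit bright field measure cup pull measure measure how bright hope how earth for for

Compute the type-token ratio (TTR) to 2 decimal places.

N = 19 tokens, V = 12 types.
TTR = V / N = 12 / 19 = 0.63

0.63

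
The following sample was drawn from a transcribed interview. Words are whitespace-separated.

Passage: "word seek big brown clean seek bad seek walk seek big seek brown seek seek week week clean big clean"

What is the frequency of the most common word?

7

Frequencies: seek:7, big:3, clean:3, brown:2, week:2, word:1, bad:1, walk:1
Most common: 'seek' with frequency 7.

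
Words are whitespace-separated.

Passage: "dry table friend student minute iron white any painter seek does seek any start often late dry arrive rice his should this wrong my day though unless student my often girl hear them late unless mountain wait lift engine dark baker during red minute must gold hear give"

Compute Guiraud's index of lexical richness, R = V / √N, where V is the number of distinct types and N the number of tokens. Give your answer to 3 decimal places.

N = 48, V = 38.
√N = 6.928203
R = 38 / 6.928203 = 5.485

5.485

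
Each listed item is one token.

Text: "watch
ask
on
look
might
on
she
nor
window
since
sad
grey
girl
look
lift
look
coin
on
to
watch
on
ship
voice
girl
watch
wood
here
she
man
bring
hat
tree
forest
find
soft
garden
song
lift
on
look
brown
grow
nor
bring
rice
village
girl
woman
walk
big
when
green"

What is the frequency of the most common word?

5

Frequencies: on:5, look:4, watch:3, girl:3, she:2, nor:2, lift:2, bring:2, ask:1, might:1, window:1, since:1, sad:1, grey:1, coin:1, to:1, ship:1, voice:1, wood:1, here:1, … (17 more, each freq 1)
Most common: 'on' with frequency 5.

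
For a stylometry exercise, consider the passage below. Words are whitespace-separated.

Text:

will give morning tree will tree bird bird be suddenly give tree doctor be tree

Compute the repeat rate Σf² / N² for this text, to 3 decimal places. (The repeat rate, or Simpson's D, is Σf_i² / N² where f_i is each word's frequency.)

Frequencies: tree:4, will:2, give:2, bird:2, be:2, morning:1, suddenly:1, doctor:1
Σf² = 35; N² = 225
Repeat rate = 35 / 225 = 0.156

0.156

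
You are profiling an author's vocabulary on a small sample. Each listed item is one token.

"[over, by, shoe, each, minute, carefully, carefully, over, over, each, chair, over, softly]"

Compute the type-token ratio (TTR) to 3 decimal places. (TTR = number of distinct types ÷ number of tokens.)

0.615

N = 13 tokens, V = 8 types.
TTR = V / N = 8 / 13 = 0.615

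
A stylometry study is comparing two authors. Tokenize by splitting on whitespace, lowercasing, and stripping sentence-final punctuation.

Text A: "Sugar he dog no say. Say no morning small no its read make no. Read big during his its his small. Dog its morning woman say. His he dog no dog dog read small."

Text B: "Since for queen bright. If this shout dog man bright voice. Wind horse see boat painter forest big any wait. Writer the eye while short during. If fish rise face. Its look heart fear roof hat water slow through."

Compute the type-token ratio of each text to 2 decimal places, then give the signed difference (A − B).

TTR(A) = 14/34 = 0.41
TTR(B) = 37/39 = 0.95
Difference = 0.41 − 0.95 = -0.54

-0.54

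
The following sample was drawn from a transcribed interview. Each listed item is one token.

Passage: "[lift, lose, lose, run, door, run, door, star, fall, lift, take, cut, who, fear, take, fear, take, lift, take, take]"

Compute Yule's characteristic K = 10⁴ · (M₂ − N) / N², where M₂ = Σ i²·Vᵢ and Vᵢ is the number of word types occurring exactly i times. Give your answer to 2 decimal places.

850.00

Frequencies: take:5, lift:3, lose:2, run:2, door:2, fear:2, star:1, fall:1, cut:1, who:1
N = 20. Frequency spectrum: V_1=4, V_2=4, V_3=1, V_5=1
M₂ = 1²·4 + 2²·4 + 3²·1 + 5²·1 = 54
K = 10000 × (54 − 20) / 20² = 850.00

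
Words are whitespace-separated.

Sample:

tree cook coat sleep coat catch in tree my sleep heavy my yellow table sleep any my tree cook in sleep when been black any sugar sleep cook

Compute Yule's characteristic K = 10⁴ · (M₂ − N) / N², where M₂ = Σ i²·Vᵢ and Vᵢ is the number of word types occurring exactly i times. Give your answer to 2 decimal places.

Frequencies: sleep:5, tree:3, cook:3, my:3, coat:2, in:2, any:2, catch:1, heavy:1, yellow:1, table:1, when:1, been:1, black:1, sugar:1
N = 28. Frequency spectrum: V_1=8, V_2=3, V_3=3, V_5=1
M₂ = 1²·8 + 2²·3 + 3²·3 + 5²·1 = 72
K = 10000 × (72 − 28) / 28² = 561.22

561.22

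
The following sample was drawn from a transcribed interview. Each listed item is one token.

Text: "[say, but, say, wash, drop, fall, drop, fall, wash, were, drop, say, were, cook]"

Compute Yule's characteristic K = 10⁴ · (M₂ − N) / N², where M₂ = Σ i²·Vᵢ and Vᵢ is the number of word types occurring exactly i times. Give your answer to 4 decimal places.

918.3673

Frequencies: say:3, drop:3, wash:2, fall:2, were:2, but:1, cook:1
N = 14. Frequency spectrum: V_1=2, V_2=3, V_3=2
M₂ = 1²·2 + 2²·3 + 3²·2 = 32
K = 10000 × (32 − 14) / 14² = 918.3673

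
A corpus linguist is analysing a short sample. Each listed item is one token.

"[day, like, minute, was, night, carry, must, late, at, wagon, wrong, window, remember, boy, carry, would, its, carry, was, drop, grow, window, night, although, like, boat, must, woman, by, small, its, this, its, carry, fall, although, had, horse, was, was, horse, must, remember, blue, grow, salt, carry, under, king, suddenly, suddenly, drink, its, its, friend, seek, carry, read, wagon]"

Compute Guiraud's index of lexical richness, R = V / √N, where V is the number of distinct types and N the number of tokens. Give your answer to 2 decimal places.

4.69

N = 59, V = 36.
√N = 7.681146
R = 36 / 7.681146 = 4.69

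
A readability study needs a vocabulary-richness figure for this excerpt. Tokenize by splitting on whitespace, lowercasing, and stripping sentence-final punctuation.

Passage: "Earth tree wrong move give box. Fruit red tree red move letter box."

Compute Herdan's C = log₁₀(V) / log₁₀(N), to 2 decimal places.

0.86

N = 13, V = 9.
log₁₀(V) = 0.954243, log₁₀(N) = 1.113943
C = 0.954243 / 1.113943 = 0.86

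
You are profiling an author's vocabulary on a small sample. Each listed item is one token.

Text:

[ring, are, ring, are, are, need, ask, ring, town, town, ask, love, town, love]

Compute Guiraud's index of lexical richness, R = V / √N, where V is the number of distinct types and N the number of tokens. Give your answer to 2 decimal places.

N = 14, V = 6.
√N = 3.741657
R = 6 / 3.741657 = 1.60

1.60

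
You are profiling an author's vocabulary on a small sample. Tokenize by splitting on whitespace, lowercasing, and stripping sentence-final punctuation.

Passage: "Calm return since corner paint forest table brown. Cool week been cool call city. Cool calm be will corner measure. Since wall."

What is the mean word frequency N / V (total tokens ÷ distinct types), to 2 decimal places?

1.29

N = 22 tokens, V = 17 types.
Mean frequency = N / V = 22 / 17 = 1.29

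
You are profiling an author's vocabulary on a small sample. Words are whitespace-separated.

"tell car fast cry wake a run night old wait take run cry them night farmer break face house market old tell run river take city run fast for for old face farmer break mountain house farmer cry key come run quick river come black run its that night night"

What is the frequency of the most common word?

6

Frequencies: run:6, night:4, cry:3, old:3, farmer:3, tell:2, fast:2, take:2, break:2, face:2, house:2, river:2, for:2, come:2, car:1, wake:1, a:1, wait:1, them:1, market:1, … (7 more, each freq 1)
Most common: 'run' with frequency 6.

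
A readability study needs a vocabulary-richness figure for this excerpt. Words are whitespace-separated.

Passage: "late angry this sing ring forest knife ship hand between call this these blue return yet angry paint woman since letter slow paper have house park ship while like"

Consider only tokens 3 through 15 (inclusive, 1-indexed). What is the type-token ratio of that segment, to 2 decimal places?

Segment tokens 3–15: this, sing, ring, forest, knife, ship, hand, between, call, this, these, blue, return
Segment N = 13, segment V = 12.
TTR = 12 / 13 = 0.92

0.92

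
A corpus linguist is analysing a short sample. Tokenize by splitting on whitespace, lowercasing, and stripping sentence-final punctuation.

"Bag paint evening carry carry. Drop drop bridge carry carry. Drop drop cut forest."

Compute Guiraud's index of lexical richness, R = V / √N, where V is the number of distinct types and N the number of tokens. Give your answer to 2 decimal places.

2.14

N = 14, V = 8.
√N = 3.741657
R = 8 / 3.741657 = 2.14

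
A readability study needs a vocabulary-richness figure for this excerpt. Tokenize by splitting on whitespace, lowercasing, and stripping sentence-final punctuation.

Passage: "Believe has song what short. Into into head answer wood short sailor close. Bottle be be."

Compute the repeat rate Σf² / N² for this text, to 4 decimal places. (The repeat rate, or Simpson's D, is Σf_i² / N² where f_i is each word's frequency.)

0.0859

Frequencies: short:2, into:2, be:2, believe:1, has:1, song:1, what:1, head:1, answer:1, wood:1, sailor:1, close:1, bottle:1
Σf² = 22; N² = 256
Repeat rate = 22 / 256 = 0.0859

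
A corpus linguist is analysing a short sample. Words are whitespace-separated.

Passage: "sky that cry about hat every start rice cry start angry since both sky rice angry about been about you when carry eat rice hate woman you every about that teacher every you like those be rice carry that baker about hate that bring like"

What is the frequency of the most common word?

Frequencies: about:5, that:4, rice:4, every:3, you:3, sky:2, cry:2, start:2, angry:2, carry:2, hate:2, like:2, hat:1, since:1, both:1, been:1, when:1, eat:1, woman:1, teacher:1, … (4 more, each freq 1)
Most common: 'about' with frequency 5.

5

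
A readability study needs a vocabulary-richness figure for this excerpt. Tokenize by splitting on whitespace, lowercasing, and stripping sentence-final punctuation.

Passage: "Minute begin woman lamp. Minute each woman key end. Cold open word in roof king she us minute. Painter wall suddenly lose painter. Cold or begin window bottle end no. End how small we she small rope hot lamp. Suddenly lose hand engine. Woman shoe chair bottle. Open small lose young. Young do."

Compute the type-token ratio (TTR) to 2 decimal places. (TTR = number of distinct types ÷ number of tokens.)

0.64

N = 53 tokens, V = 34 types.
TTR = V / N = 34 / 53 = 0.64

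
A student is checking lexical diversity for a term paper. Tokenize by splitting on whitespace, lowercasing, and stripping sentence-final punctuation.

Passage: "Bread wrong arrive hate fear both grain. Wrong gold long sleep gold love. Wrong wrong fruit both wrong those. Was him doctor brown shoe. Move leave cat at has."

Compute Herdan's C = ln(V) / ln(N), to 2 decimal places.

N = 29, V = 23.
ln(V) = 3.135494, ln(N) = 3.367296
C = 3.135494 / 3.367296 = 0.93

0.93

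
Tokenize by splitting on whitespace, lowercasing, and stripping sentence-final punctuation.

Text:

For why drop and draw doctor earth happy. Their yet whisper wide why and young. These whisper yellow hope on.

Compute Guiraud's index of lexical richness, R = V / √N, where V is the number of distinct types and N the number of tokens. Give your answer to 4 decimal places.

N = 20, V = 17.
√N = 4.472136
R = 17 / 4.472136 = 3.8013

3.8013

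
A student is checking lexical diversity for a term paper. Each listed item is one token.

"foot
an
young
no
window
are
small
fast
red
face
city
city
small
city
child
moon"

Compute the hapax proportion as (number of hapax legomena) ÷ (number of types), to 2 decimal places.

Frequencies: city:3, small:2, foot:1, an:1, young:1, no:1, window:1, are:1, fast:1, red:1, face:1, child:1, moon:1
Hapax count = 11; type count = 13.
Ratio = 11 / 13 = 0.85

0.85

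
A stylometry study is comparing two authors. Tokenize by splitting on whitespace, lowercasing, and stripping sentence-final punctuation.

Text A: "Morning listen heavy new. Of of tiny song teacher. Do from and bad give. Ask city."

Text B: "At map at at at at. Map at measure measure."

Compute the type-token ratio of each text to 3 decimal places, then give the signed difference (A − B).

TTR(A) = 15/16 = 0.938
TTR(B) = 3/10 = 0.300
Difference = 0.938 − 0.300 = 0.638

0.638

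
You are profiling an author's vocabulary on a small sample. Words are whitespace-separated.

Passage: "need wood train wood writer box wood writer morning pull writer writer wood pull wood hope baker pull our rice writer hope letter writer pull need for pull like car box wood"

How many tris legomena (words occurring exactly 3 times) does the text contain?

0

Frequencies: wood:6, writer:6, pull:5, need:2, box:2, hope:2, train:1, morning:1, baker:1, our:1, rice:1, letter:1, for:1, like:1, car:1
Words with frequency 3: (none)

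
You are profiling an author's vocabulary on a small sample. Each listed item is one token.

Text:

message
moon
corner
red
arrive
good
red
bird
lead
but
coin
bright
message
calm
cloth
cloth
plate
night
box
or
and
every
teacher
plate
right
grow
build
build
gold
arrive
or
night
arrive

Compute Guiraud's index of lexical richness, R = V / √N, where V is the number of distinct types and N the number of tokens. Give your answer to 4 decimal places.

N = 33, V = 24.
√N = 5.744563
R = 24 / 5.744563 = 4.1779

4.1779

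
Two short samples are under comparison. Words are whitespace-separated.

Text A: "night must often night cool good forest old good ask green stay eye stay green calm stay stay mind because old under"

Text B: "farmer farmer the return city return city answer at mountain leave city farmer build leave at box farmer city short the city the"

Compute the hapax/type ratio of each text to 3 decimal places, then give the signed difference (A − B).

A: hapax=10, V=15, ratio=0.667
B: hapax=5, V=11, ratio=0.455
Difference = 0.667 − 0.455 = 0.212

0.212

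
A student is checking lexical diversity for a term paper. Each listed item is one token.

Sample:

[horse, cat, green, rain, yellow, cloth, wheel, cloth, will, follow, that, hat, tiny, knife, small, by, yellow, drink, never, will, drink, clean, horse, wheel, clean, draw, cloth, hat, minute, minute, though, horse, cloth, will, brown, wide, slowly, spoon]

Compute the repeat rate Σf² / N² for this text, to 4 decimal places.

0.0512

Frequencies: cloth:4, horse:3, will:3, yellow:2, wheel:2, hat:2, drink:2, clean:2, minute:2, cat:1, green:1, rain:1, follow:1, that:1, tiny:1, knife:1, small:1, by:1, never:1, draw:1, … (5 more, each freq 1)
Σf² = 74; N² = 1444
Repeat rate = 74 / 1444 = 0.0512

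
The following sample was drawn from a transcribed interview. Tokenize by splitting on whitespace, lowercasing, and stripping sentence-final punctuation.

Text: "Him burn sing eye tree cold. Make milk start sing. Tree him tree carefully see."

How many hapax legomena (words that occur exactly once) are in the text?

8

Frequencies: tree:3, him:2, sing:2, burn:1, eye:1, cold:1, make:1, milk:1, start:1, carefully:1, see:1
Hapax (freq=1): burn, carefully, cold, eye, make, milk, see, start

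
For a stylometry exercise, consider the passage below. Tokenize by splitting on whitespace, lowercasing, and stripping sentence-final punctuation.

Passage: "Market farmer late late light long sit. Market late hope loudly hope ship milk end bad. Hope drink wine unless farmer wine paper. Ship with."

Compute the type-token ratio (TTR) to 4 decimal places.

N = 25 tokens, V = 17 types.
TTR = V / N = 17 / 25 = 0.6800

0.6800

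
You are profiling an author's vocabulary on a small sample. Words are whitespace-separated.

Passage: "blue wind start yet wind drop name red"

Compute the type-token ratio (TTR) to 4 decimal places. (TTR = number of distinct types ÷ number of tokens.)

N = 8 tokens, V = 7 types.
TTR = V / N = 7 / 8 = 0.8750

0.8750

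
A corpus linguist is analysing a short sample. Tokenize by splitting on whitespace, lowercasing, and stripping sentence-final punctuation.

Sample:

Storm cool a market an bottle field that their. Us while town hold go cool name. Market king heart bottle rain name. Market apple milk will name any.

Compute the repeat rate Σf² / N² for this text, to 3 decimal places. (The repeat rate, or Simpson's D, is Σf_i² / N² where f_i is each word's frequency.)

0.056

Frequencies: market:3, name:3, cool:2, bottle:2, storm:1, a:1, an:1, field:1, that:1, their:1, us:1, while:1, town:1, hold:1, go:1, king:1, heart:1, rain:1, apple:1, milk:1, … (2 more, each freq 1)
Σf² = 44; N² = 784
Repeat rate = 44 / 784 = 0.056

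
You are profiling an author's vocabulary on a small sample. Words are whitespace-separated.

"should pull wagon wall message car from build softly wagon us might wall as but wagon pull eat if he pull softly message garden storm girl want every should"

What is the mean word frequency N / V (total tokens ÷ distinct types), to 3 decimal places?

1.381

N = 29 tokens, V = 21 types.
Mean frequency = N / V = 29 / 21 = 1.381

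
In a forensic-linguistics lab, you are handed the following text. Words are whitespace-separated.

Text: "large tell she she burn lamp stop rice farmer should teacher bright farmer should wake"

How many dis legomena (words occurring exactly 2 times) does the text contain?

3

Frequencies: she:2, farmer:2, should:2, large:1, tell:1, burn:1, lamp:1, stop:1, rice:1, teacher:1, bright:1, wake:1
Words with frequency 2: farmer, she, should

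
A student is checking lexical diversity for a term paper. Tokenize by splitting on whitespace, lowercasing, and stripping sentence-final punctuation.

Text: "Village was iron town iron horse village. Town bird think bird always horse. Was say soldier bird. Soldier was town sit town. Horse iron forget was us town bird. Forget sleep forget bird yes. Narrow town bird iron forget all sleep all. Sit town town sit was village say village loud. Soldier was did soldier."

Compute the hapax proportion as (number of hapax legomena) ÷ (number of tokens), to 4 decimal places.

Frequencies: town:8, was:6, bird:6, village:4, iron:4, soldier:4, forget:4, horse:3, sit:3, say:2, sleep:2, all:2, think:1, always:1, us:1, yes:1, narrow:1, loud:1, did:1
Hapax count = 7; token count = 55.
Ratio = 7 / 55 = 0.1273

0.1273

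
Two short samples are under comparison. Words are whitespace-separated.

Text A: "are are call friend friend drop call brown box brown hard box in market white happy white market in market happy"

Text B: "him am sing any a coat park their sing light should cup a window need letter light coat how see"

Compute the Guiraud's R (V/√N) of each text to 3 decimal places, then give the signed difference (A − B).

A: V=11, N=21, R=2.400
B: V=16, N=20, R=3.578
Difference = 2.400 − 3.578 = -1.178

-1.178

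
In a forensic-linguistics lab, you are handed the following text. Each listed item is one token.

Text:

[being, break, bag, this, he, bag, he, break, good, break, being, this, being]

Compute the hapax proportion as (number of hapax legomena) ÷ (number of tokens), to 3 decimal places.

0.077

Frequencies: being:3, break:3, bag:2, this:2, he:2, good:1
Hapax count = 1; token count = 13.
Ratio = 1 / 13 = 0.077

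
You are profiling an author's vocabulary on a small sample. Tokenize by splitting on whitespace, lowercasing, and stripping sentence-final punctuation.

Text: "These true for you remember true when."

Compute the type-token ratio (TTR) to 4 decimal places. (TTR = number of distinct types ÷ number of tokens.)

0.8571

N = 7 tokens, V = 6 types.
TTR = V / N = 6 / 7 = 0.8571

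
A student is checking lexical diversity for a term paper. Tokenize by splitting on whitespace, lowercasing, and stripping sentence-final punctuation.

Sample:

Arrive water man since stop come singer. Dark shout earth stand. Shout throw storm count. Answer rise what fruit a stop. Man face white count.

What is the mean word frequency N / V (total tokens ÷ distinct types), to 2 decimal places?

1.19

N = 25 tokens, V = 21 types.
Mean frequency = N / V = 25 / 21 = 1.19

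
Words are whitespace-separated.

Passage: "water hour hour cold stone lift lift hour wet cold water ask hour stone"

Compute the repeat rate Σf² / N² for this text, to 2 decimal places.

0.17

Frequencies: hour:4, water:2, cold:2, stone:2, lift:2, wet:1, ask:1
Σf² = 34; N² = 196
Repeat rate = 34 / 196 = 0.17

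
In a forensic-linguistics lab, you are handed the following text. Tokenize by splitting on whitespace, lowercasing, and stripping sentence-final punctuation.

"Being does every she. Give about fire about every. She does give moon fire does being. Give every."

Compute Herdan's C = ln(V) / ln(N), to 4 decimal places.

N = 18, V = 8.
ln(V) = 2.079442, ln(N) = 2.890372
C = 2.079442 / 2.890372 = 0.7194

0.7194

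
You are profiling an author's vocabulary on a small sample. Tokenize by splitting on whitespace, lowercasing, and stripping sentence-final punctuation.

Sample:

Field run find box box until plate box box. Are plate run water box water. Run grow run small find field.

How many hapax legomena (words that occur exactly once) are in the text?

Frequencies: box:5, run:4, field:2, find:2, plate:2, water:2, until:1, are:1, grow:1, small:1
Hapax (freq=1): are, grow, small, until

4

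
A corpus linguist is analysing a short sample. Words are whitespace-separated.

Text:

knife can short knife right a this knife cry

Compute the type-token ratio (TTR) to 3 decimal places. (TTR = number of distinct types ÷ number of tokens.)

N = 9 tokens, V = 7 types.
TTR = V / N = 7 / 9 = 0.778

0.778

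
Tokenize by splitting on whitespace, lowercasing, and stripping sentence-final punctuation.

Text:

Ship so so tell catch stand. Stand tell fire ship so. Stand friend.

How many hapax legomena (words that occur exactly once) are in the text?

3

Frequencies: so:3, stand:3, ship:2, tell:2, catch:1, fire:1, friend:1
Hapax (freq=1): catch, fire, friend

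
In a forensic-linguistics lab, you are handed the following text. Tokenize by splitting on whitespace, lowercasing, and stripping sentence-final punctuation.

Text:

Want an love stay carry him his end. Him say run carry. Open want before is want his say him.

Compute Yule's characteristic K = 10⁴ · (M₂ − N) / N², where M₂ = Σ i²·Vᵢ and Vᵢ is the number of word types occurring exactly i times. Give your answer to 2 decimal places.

450.00

Frequencies: want:3, him:3, carry:2, his:2, say:2, an:1, love:1, stay:1, end:1, run:1, open:1, before:1, is:1
N = 20. Frequency spectrum: V_1=8, V_2=3, V_3=2
M₂ = 1²·8 + 2²·3 + 3²·2 = 38
K = 10000 × (38 − 20) / 20² = 450.00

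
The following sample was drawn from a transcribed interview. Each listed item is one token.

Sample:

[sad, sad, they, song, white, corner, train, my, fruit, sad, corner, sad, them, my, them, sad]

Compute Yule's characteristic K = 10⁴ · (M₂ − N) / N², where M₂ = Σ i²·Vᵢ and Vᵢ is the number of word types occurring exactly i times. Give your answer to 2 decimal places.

Frequencies: sad:5, corner:2, my:2, them:2, they:1, song:1, white:1, train:1, fruit:1
N = 16. Frequency spectrum: V_1=5, V_2=3, V_5=1
M₂ = 1²·5 + 2²·3 + 5²·1 = 42
K = 10000 × (42 − 16) / 16² = 1015.63

1015.63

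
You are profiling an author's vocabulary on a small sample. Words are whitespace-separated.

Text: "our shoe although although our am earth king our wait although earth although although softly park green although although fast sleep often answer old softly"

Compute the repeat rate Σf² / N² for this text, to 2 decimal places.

0.12

Frequencies: although:7, our:3, earth:2, softly:2, shoe:1, am:1, king:1, wait:1, park:1, green:1, fast:1, sleep:1, often:1, answer:1, old:1
Σf² = 77; N² = 625
Repeat rate = 77 / 625 = 0.12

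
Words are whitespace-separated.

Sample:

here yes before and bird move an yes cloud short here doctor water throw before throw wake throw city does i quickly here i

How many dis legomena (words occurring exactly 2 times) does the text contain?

3

Frequencies: here:3, throw:3, yes:2, before:2, i:2, and:1, bird:1, move:1, an:1, cloud:1, short:1, doctor:1, water:1, wake:1, city:1, does:1, quickly:1
Words with frequency 2: before, i, yes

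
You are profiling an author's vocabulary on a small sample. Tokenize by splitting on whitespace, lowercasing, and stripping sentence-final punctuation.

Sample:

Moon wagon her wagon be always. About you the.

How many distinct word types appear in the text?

Distinct types: {about, always, be, her, moon, the, wagon, you}
V = 8

8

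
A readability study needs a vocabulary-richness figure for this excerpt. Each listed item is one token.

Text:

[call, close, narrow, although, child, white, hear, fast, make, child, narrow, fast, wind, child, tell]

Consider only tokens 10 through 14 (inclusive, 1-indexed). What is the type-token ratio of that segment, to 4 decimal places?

0.8000

Segment tokens 10–14: child, narrow, fast, wind, child
Segment N = 5, segment V = 4.
TTR = 4 / 5 = 0.8000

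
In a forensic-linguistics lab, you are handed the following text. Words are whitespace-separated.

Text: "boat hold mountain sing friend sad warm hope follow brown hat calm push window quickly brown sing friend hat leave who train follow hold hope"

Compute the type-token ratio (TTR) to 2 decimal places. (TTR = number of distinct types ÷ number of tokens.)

0.72

N = 25 tokens, V = 18 types.
TTR = V / N = 18 / 25 = 0.72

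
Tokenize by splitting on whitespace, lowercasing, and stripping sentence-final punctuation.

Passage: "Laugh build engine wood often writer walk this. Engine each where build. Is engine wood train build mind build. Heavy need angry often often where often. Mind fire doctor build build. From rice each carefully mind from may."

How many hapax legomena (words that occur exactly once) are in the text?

14

Frequencies: build:6, often:4, engine:3, mind:3, wood:2, each:2, where:2, from:2, laugh:1, writer:1, walk:1, this:1, is:1, train:1, heavy:1, need:1, angry:1, fire:1, doctor:1, rice:1, … (2 more, each freq 1)
Hapax (freq=1): angry, carefully, doctor, fire, heavy, is, laugh, may, need, rice, this, train, walk, writer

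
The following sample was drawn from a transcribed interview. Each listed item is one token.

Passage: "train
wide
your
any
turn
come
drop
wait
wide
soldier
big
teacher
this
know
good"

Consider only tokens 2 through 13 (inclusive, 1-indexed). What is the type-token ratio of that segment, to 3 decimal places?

0.917

Segment tokens 2–13: wide, your, any, turn, come, drop, wait, wide, soldier, big, teacher, this
Segment N = 12, segment V = 11.
TTR = 11 / 12 = 0.917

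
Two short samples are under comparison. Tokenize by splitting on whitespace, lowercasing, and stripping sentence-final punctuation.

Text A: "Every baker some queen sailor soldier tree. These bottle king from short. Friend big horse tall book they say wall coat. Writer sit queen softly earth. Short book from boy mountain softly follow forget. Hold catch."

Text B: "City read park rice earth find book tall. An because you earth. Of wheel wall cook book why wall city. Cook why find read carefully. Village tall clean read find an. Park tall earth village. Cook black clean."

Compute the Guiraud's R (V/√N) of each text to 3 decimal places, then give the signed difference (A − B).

A: V=31, N=36, R=5.167
B: V=20, N=38, R=3.244
Difference = 5.167 − 3.244 = 1.923

1.923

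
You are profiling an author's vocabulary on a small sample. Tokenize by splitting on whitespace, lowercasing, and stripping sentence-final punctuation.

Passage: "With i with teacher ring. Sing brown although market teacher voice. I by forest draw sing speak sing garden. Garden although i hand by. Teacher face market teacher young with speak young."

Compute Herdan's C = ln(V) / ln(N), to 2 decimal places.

N = 32, V = 17.
ln(V) = 2.833213, ln(N) = 3.465736
C = 2.833213 / 3.465736 = 0.82

0.82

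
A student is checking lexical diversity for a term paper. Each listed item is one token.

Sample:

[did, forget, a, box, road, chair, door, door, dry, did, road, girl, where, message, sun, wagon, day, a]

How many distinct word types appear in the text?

14

Distinct types: {a, box, chair, day, did, door, dry, forget, girl, message, road, sun, wagon, where}
V = 14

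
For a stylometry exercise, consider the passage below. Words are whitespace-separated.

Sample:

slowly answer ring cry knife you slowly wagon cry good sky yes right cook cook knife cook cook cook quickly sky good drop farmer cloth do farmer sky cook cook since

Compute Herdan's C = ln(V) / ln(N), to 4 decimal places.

0.8417

N = 31, V = 18.
ln(V) = 2.890372, ln(N) = 3.433987
C = 2.890372 / 3.433987 = 0.8417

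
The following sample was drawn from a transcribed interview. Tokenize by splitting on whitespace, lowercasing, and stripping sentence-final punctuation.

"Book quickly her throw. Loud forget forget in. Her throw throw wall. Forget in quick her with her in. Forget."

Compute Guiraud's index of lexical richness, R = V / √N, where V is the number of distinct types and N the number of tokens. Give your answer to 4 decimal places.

N = 20, V = 10.
√N = 4.472136
R = 10 / 4.472136 = 2.2361

2.2361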